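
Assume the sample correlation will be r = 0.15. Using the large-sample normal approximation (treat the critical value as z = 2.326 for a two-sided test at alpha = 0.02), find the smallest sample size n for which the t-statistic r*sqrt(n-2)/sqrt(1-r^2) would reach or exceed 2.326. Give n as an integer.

238

Need r·√(n−2)/√(1−r²) ≥ 2.326
√(n−2) ≥ 2.326·√(1−0.0225) / 0.15 = 2.326·0.988686 / 0.15 = 15.3312
n−2 ≥ 235.0457  ⇒  n ≥ 237.0457
Smallest integer n = 238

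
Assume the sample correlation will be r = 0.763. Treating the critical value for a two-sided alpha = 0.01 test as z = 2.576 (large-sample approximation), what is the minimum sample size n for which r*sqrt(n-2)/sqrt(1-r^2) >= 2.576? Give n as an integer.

Need r·√(n−2)/√(1−r²) ≥ 2.576
√(n−2) ≥ 2.576·√(1−0.582169) / 0.763 = 2.576·0.646398 / 0.763 = 2.1823
n−2 ≥ 4.7624  ⇒  n ≥ 6.7624
Smallest integer n = 7

7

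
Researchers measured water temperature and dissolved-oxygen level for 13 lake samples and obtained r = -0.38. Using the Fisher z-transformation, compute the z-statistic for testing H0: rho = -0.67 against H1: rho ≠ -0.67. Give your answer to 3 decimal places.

z_r = atanh(-0.38) = -0.400060,  z_0 = atanh(-0.67) = -0.810743
SE = 1/√(n−3) = 1/√10 = 0.316228
z = (z_r − z_0)/SE = (-0.400060 − (-0.810743)) / 0.316228 = 0.410683 / 0.316228 = 1.299

1.299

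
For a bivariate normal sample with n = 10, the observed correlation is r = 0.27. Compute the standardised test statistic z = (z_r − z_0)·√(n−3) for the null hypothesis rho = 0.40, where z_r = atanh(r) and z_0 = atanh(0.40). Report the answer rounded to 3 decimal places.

-0.388

z_r = atanh(0.27) = 0.276864,  z_0 = atanh(0.40) = 0.423649
SE = 1/√(n−3) = 1/√7 = 0.377964
z = (z_r − z_0)/SE = (0.276864 − 0.423649) / 0.377964 = -0.146785 / 0.377964 = -0.388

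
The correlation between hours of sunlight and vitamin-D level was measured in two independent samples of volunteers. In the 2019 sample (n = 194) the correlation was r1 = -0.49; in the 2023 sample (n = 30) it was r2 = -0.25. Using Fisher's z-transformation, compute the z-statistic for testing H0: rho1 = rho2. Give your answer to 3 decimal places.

z1 = atanh(-0.49) = -0.536060,  z2 = atanh(-0.25) = -0.255413
SE = √(1/(n1−3) + 1/(n2−3)) = √(1/191 + 1/27) = √(0.0052356 + 0.0370370) = √0.0422726 = 0.205603
z = (z1 − z2)/SE = (-0.536060 − (-0.255413)) / 0.205603 = -0.280647 / 0.205603 = -1.365

-1.365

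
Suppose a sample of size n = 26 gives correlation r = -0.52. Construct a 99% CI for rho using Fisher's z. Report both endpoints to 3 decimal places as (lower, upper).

Fisher z: z_r = atanh(r) = ½·ln((1+(-0.52))/(1−(-0.52))) = -0.576340
SE(z) = 1/√(n−3) = 1/√23 = 0.208514
99% ⇒ z* = 2.576; margin = 2.576·0.208514 = 0.537132
CI on z-scale: (-1.113472, -0.039208)
Back-transform: tanh(-1.113472) = -0.805286, tanh(-0.039208) = -0.039188

(-0.805, -0.039)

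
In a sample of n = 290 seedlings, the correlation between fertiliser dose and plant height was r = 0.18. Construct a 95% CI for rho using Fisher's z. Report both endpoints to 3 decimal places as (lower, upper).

Fisher z: z_r = atanh(r) = ½·ln((1+0.18)/(1−0.18)) = 0.181983
SE(z) = 1/√(n−3) = 1/√287 = 0.059028
95% ⇒ z* = 1.960; margin = 1.960·0.059028 = 0.115695
CI on z-scale: (0.066288, 0.297678)
Back-transform: tanh(0.066288) = 0.066191, tanh(0.297678) = 0.289186

(0.066, 0.289)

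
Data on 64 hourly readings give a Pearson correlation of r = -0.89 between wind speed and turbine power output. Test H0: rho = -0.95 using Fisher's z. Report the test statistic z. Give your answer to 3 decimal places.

z_r = atanh(-0.89) = -1.421926,  z_0 = atanh(-0.95) = -1.831781
SE = 1/√(n−3) = 1/√61 = 0.128037
z = (z_r − z_0)/SE = (-1.421926 − (-1.831781)) / 0.128037 = 0.409855 / 0.128037 = 3.201

3.201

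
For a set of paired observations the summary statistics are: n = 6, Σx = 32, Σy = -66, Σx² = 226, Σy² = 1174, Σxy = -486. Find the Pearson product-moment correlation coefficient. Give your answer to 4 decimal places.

-0.8511

S_xy = nΣxy − ΣxΣy = 6·(-486) − 32·(-66) = -2916 − (-2112) = -804
S_xx = nΣx² − (Σx)² = 6·226 − 32² = 1356 − 1024 = 332
S_yy = nΣy² − (Σy)² = 6·1174 − (-66)² = 7044 − 4356 = 2688
r = S_xy / √(S_xx·S_yy) = -804 / √(332·2688) = -804 / √892416 = -804 / 944.6777 = -0.8511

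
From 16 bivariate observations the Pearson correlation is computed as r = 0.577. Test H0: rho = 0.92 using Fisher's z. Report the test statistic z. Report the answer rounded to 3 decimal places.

-3.357

z_r = atanh(0.577) = 0.657954,  z_0 = atanh(0.92) = 1.589027
SE = 1/√(n−3) = 1/√13 = 0.277350
z = (z_r − z_0)/SE = (0.657954 − 1.589027) / 0.277350 = -0.931073 / 0.277350 = -3.357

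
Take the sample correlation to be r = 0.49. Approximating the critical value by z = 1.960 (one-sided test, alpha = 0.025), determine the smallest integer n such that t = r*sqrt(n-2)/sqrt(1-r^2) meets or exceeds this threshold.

Need r·√(n−2)/√(1−r²) ≥ 1.960
√(n−2) ≥ 1.960·√(1−0.2401) / 0.49 = 1.960·0.871722 / 0.49 = 3.4869
n−2 ≥ 12.1585  ⇒  n ≥ 14.1585
Smallest integer n = 15

15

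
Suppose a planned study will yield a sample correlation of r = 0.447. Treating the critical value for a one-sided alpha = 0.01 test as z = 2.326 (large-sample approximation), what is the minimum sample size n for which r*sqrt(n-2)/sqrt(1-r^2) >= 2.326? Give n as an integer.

24

r√(n−2)/√(1−r²) ≥ 2.326  ⇔  n−2 ≥ (2.326)²·(1−r²)/r²
(1−r²)/r² = (1−0.199809)/0.199809 = 4.0048
n ≥ 2 + 5.410276·4.0048 = 2 + 21.6671 = 23.6671
⌈23.6671⌉ = 24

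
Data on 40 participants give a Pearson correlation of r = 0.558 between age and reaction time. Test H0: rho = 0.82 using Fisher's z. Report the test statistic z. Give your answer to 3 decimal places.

z_r = atanh(0.558) = 0.629924,  z_0 = atanh(0.82) = 1.156817
SE = 1/√(n−3) = 1/√37 = 0.164399
z = (z_r − z_0)/SE = (0.629924 − 1.156817) / 0.164399 = -0.526893 / 0.164399 = -3.205

-3.205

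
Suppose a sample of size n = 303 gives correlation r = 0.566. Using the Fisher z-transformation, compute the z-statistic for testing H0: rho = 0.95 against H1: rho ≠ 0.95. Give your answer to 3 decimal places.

-20.614

z_r = atanh(0.566) = 0.641618,  z_0 = atanh(0.95) = 1.831781
SE = 1/√(n−3) = 1/√300 = 0.057735
z = (z_r − z_0)/SE = (0.641618 − 1.831781) / 0.057735 = -1.190163 / 0.057735 = -20.614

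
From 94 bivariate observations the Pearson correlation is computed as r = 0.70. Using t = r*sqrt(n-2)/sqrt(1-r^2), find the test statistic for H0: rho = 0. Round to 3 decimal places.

1 − r² = 1 − 0.4900 = 0.5100;  √(1−r²) = 0.714143
√(n−2) = √92 = 9.591663
t = r·√(n−2)/√(1−r²) = 0.70 · 9.591663 / 0.714143 = 9.402

9.402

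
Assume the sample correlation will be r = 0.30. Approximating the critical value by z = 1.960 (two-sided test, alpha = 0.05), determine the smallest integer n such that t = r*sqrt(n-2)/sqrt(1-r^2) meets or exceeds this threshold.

Need r·√(n−2)/√(1−r²) ≥ 1.960
√(n−2) ≥ 1.960·√(1−0.0900) / 0.30 = 1.960·0.953939 / 0.30 = 6.2324
n−2 ≥ 38.8428  ⇒  n ≥ 40.8428
Smallest integer n = 41

41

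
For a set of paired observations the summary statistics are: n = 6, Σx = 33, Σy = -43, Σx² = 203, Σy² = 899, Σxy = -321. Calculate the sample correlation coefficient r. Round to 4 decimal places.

Numerator: nΣxy − (Σx)(Σy) = 6·(-321) − (33)(-43) = -507
Denominator: √[(nΣx²−(Σx)²)(nΣy²−(Σy)²)]
  nΣx²−(Σx)² = 6·203 − 1089 = 129;  nΣy²−(Σy)² = 6·899 − 1849 = 3545
  √(129·3545) = √457305 = 676.2433
r = -507 / 676.2433 = -0.7497

-0.7497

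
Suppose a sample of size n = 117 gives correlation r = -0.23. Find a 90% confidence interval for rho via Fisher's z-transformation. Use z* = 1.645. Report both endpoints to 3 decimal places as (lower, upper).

Fisher z: z_r = atanh(r) = ½·ln((1+(-0.23))/(1−(-0.23))) = -0.234189
SE(z) = 1/√(n−3) = 1/√114 = 0.093659
90% ⇒ z* = 1.645; margin = 1.645·0.093659 = 0.154069
CI on z-scale: (-0.388258, -0.080120)
Back-transform: tanh(-0.388258) = -0.369857, tanh(-0.080120) = -0.079949

(-0.370, -0.080)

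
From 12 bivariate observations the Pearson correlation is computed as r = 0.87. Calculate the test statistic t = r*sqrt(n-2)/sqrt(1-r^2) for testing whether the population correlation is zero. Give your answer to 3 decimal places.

5.580

1 − r² = 1 − 0.7569 = 0.2431;  √(1−r²) = 0.493052
√(n−2) = √10 = 3.162278
t = r·√(n−2)/√(1−r²) = 0.87 · 3.162278 / 0.493052 = 5.580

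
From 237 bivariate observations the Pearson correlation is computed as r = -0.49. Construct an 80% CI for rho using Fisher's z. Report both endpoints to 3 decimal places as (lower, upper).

z_r = atanh(-0.49) = -0.536060;  SE = 1/√(n−3) = 1/√234 = 0.065372
z-limits: -0.536060 ± 1.282·0.065372 = -0.536060 ± 0.083807 = [-0.619867, -0.452253]
ρ-limits: (tanh -0.619867, tanh -0.452253) = (-0.551, -0.424)

(-0.551, -0.424)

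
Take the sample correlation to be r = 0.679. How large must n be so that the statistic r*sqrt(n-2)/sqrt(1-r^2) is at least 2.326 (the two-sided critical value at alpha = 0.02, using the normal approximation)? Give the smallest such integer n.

9

r√(n−2)/√(1−r²) ≥ 2.326  ⇔  n−2 ≥ (2.326)²·(1−r²)/r²
(1−r²)/r² = (1−0.461041)/0.461041 = 1.1690
n ≥ 2 + 5.410276·1.1690 = 2 + 6.3246 = 8.3246
⌈8.3246⌉ = 9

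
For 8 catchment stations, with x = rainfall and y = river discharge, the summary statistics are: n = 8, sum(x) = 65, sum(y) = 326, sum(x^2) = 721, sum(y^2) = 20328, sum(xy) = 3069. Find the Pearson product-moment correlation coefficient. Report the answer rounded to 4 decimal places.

0.3606

S_xy = nΣxy − ΣxΣy = 8·3069 − 65·326 = 24552 − 21190 = 3362
S_xx = nΣx² − (Σx)² = 8·721 − 65² = 5768 − 4225 = 1543
S_yy = nΣy² − (Σy)² = 8·20328 − 326² = 162624 − 106276 = 56348
r = S_xy / √(S_xx·S_yy) = 3362 / √(1543·56348) = 3362 / √86944964 = 3362 / 9324.4283 = 0.3606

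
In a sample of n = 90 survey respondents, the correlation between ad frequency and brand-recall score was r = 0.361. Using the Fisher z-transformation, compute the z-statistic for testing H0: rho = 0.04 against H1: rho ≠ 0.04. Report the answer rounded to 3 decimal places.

3.153

z_r = atanh(0.361) = 0.378035,  z_0 = atanh(0.04) = 0.040021
SE = 1/√(n−3) = 1/√87 = 0.107211
z = (z_r − z_0)/SE = (0.378035 − 0.040021) / 0.107211 = 0.338014 / 0.107211 = 3.153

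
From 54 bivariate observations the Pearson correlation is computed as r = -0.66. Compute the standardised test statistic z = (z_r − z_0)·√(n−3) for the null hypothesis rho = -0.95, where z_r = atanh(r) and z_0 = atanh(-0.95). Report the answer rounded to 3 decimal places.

z_r = atanh(-0.66) = -0.792814,  z_0 = atanh(-0.95) = -1.831781
SE = 1/√(n−3) = 1/√51 = 0.140028
z = (z_r − z_0)/SE = (-0.792814 − (-1.831781)) / 0.140028 = 1.038967 / 0.140028 = 7.420

7.420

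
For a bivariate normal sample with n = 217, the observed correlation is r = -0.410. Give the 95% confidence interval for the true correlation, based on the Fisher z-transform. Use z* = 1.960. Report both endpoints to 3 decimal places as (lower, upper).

(-0.515, -0.293)

Fisher z: z_r = atanh(r) = ½·ln((1+(-0.410))/(1−(-0.410))) = -0.435611
SE(z) = 1/√(n−3) = 1/√214 = 0.068359
95% ⇒ z* = 1.960; margin = 1.960·0.068359 = 0.133984
CI on z-scale: (-0.569595, -0.301627)
Back-transform: tanh(-0.569595) = -0.515062, tanh(-0.301627) = -0.292801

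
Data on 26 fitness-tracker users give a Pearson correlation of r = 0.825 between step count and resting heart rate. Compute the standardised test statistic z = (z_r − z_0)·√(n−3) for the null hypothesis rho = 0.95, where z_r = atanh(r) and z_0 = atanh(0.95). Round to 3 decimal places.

z_r = atanh(0.825) = 1.172275,  z_0 = atanh(0.95) = 1.831781
SE = 1/√(n−3) = 1/√23 = 0.208514
z = (z_r − z_0)/SE = (1.172275 − 1.831781) / 0.208514 = -0.659506 / 0.208514 = -3.163

-3.163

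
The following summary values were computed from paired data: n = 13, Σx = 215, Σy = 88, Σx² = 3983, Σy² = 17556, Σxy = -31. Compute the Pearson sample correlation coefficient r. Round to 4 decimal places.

-0.5522

Numerator: nΣxy − (Σx)(Σy) = 13·(-31) − (215)(88) = -19323
Denominator: √[(nΣx²−(Σx)²)(nΣy²−(Σy)²)]
  nΣx²−(Σx)² = 13·3983 − 46225 = 5554;  nΣy²−(Σy)² = 13·17556 − 7744 = 220484
  √(5554·220484) = √1224568136 = 34993.8300
r = -19323 / 34993.8300 = -0.5522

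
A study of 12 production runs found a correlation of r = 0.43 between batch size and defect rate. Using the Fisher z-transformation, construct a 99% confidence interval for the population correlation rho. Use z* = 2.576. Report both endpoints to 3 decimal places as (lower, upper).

(-0.379, 0.866)

z_r = atanh(0.43) = 0.459897;  SE = 1/√(n−3) = 1/√9 = 0.333333
z-limits: 0.459897 ± 2.576·0.333333 = 0.459897 ± 0.858666 = [-0.398769, 1.318563]
ρ-limits: (tanh -0.398769, tanh 1.318563) = (-0.379, 0.866)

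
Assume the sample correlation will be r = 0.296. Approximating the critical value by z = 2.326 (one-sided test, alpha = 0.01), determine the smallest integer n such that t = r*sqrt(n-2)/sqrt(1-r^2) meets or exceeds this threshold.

59

r√(n−2)/√(1−r²) ≥ 2.326  ⇔  n−2 ≥ (2.326)²·(1−r²)/r²
(1−r²)/r² = (1−0.087616)/0.087616 = 10.4134
n ≥ 2 + 5.410276·10.4134 = 2 + 56.3394 = 58.3394
⌈58.3394⌉ = 59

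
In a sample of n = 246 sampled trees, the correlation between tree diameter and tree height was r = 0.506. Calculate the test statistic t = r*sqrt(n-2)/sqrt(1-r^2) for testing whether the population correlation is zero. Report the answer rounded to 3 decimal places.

t = r·√(n−2) / √(1−r²) with r = 0.506, n = 246
  = 0.506·√244 / √(1 − 0.256036)
  = 0.506·15.620499 / 0.862533
  = 7.903972 / 0.862533 = 9.164

9.164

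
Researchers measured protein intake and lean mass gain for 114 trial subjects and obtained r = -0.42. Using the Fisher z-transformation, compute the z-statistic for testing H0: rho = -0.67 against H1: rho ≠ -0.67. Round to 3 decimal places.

z_r = atanh(-0.42) = -0.447692,  z_0 = atanh(-0.67) = -0.810743
SE = 1/√(n−3) = 1/√111 = 0.094916
z = (z_r − z_0)/SE = (-0.447692 − (-0.810743)) / 0.094916 = 0.363051 / 0.094916 = 3.825

3.825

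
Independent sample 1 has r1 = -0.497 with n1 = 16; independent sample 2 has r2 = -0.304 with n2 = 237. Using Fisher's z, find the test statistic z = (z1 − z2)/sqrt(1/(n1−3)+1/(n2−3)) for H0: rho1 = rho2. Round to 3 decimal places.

Fisher z-transforms: z1 = atanh(-0.497) = -0.545314, z2 = atanh(-0.304) = -0.313921; difference d = -0.231393
Var(d) = 1/13 + 1/234 = 0.0769231 + 0.0042735 = 0.0811966
z = d/√Var(d) = -0.231393 / √0.0811966 = -0.231393 / 0.284950 = -0.812

-0.812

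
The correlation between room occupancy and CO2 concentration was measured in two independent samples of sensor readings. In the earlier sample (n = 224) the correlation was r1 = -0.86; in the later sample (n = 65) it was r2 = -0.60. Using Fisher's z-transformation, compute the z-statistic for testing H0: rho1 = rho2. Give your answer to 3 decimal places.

z1 = atanh(-0.86) = -1.293345,  z2 = atanh(-0.60) = -0.693147
SE = √(1/(n1−3) + 1/(n2−3)) = √(1/221 + 1/62) = √(0.0045249 + 0.0161290) = √0.0206539 = 0.143715
z = (z1 − z2)/SE = (-1.293345 − (-0.693147)) / 0.143715 = -0.600198 / 0.143715 = -4.176

-4.176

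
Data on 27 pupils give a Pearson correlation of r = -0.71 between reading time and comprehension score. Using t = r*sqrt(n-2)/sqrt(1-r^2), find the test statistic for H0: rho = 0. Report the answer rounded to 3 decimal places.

t = r·√(n−2) / √(1−r²) with r = -0.71, n = 27
  = -0.71·√25 / √(1 − 0.5041)
  = -0.71·5.000000 / 0.704202
  = -3.550000 / 0.704202 = -5.041

-5.041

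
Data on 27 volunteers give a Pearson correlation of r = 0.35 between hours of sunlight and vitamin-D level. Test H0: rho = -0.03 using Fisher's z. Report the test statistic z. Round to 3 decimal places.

z_r = atanh(0.35) = 0.365444,  z_0 = atanh(-0.03) = -0.030009
SE = 1/√(n−3) = 1/√24 = 0.204124
z = (z_r − z_0)/SE = (0.365444 − (-0.030009)) / 0.204124 = 0.395453 / 0.204124 = 1.937

1.937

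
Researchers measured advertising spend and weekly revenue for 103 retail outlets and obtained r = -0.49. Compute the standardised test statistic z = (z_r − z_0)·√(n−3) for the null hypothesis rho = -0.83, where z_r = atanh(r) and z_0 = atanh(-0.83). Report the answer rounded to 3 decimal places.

6.521

Fisher z: atanh(-0.49) = -0.536060, atanh(-0.83) = -1.188136
z = (z_r − z_0)·√(n−3) = (-0.536060 − (-1.188136))·√100 = 0.652076 · 10.000000 = 6.521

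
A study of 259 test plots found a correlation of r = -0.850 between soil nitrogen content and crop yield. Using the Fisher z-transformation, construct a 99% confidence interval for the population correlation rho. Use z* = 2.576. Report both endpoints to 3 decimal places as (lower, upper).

Fisher z: z_r = atanh(r) = ½·ln((1+(-0.850))/(1−(-0.850))) = -1.256153
SE(z) = 1/√(n−3) = 1/√256 = 0.062500
99% ⇒ z* = 2.576; margin = 2.576·0.062500 = 0.161000
CI on z-scale: (-1.417153, -1.095153)
Back-transform: tanh(-1.417153) = -0.889003, tanh(-1.095153) = -0.798751

(-0.889, -0.799)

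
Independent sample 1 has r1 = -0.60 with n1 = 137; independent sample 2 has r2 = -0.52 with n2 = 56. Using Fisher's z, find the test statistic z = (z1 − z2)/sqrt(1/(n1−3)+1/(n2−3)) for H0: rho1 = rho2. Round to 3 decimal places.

Fisher z-transforms: z1 = atanh(-0.60) = -0.693147, z2 = atanh(-0.52) = -0.576340; difference d = -0.116807
Var(d) = 1/134 + 1/53 = 0.0074627 + 0.0188679 = 0.0263306
z = d/√Var(d) = -0.116807 / √0.0263306 = -0.116807 / 0.162267 = -0.720

-0.720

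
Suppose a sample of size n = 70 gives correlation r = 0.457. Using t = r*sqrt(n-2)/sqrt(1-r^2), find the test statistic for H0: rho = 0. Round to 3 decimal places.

1 − r² = 1 − 0.208849 = 0.791151;  √(1−r²) = 0.889467
√(n−2) = √68 = 8.246211
t = r·√(n−2)/√(1−r²) = 0.457 · 8.246211 / 0.889467 = 4.237

4.237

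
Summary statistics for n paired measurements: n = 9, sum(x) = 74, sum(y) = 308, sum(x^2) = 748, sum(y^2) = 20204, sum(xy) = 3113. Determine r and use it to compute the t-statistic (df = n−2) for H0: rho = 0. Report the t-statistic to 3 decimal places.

1.527

S_xy = nΣxy − ΣxΣy = 9·3113 − 74·308 = 28017 − 22792 = 5225
S_xx = nΣx² − (Σx)² = 9·748 − 74² = 6732 − 5476 = 1256
S_yy = nΣy² − (Σy)² = 9·20204 − 308² = 181836 − 94864 = 86972
r = S_xy / √(S_xx·S_yy) = 5225 / √(1256·86972) = 5225 / √109236832 = 5225 / 10451.6426 = 0.4999
t = r·√(n−2)/√(1−r²) = 0.4999·√7 / √(1−0.249900) = 1.322611 / 0.866083 = 1.527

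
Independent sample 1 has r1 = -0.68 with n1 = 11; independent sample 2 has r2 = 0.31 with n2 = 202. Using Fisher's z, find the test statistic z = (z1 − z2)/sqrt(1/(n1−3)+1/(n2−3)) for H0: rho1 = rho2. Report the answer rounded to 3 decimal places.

z1 = atanh(-0.68) = -0.829114,  z2 = atanh(0.31) = 0.320545
SE = √(1/(n1−3) + 1/(n2−3)) = √(1/8 + 1/199) = √(0.1250000 + 0.0050251) = √0.1300251 = 0.360590
z = (z1 − z2)/SE = (-0.829114 − 0.320545) / 0.360590 = -1.149659 / 0.360590 = -3.188

-3.188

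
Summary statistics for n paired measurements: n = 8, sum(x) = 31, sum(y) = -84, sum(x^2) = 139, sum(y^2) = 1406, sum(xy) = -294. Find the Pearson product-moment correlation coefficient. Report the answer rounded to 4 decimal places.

Numerator: nΣxy − (Σx)(Σy) = 8·(-294) − (31)(-84) = 252
Denominator: √[(nΣx²−(Σx)²)(nΣy²−(Σy)²)]
  nΣx²−(Σx)² = 8·139 − 961 = 151;  nΣy²−(Σy)² = 8·1406 − 7056 = 4192
  √(151·4192) = √632992 = 795.6079
r = 252 / 795.6079 = 0.3167

0.3167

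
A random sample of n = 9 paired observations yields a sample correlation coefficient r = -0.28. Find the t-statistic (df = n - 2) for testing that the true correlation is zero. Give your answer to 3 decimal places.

t = r·√(n−2) / √(1−r²) with r = -0.28, n = 9
  = -0.28·√7 / √(1 − 0.0784)
  = -0.28·2.645751 / 0.960000
  = -0.740810 / 0.960000 = -0.772

-0.772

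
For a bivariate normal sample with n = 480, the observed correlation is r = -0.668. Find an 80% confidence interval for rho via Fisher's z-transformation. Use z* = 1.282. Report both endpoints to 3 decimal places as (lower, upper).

z_r = atanh(-0.668) = -0.807123;  SE = 1/√(n−3) = 1/√477 = 0.045787
z-limits: -0.807123 ± 1.282·0.045787 = -0.807123 ± 0.058699 = [-0.865822, -0.748424]
ρ-limits: (tanh -0.865822, tanh -0.748424) = (-0.699, -0.634)

(-0.699, -0.634)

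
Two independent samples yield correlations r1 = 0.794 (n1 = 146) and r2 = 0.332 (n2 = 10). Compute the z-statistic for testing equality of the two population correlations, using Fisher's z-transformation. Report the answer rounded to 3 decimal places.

1.904

z1 = atanh(0.794) = 1.082163,  z2 = atanh(0.332) = 0.345074
SE = √(1/(n1−3) + 1/(n2−3)) = √(1/143 + 1/7) = √(0.0069930 + 0.1428571) = √0.1498501 = 0.387105
z = (z1 − z2)/SE = (1.082163 − 0.345074) / 0.387105 = 0.737089 / 0.387105 = 1.904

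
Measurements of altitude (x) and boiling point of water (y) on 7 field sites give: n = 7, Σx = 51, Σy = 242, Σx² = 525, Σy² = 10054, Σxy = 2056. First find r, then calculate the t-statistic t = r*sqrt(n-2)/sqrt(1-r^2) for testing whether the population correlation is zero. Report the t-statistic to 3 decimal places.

S_xy = nΣxy − ΣxΣy = 7·2056 − 51·242 = 14392 − 12342 = 2050
S_xx = nΣx² − (Σx)² = 7·525 − 51² = 3675 − 2601 = 1074
S_yy = nΣy² − (Σy)² = 7·10054 − 242² = 70378 − 58564 = 11814
r = S_xy / √(S_xx·S_yy) = 2050 / √(1074·11814) = 2050 / √12688236 = 2050 / 3562.0550 = 0.5755
t = r·√(n−2)/√(1−r²) = 0.5755·√5 / √(1−0.331200) = 1.286857 / 0.817802 = 1.574

1.574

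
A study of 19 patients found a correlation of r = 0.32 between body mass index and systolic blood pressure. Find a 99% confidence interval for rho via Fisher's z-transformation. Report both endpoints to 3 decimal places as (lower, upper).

Fisher z: z_r = atanh(r) = ½·ln((1+0.32)/(1−0.32)) = 0.331647
SE(z) = 1/√(n−3) = 1/√16 = 0.250000
99% ⇒ z* = 2.576; margin = 2.576·0.250000 = 0.644000
CI on z-scale: (-0.312353, 0.975647)
Back-transform: tanh(-0.312353) = -0.302576, tanh(0.975647) = 0.751175

(-0.303, 0.751)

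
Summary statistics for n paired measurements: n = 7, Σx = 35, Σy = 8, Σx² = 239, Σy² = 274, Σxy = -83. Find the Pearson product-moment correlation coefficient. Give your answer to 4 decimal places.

S_xy = nΣxy − ΣxΣy = 7·(-83) − 35·8 = -581 − 280 = -861
S_xx = nΣx² − (Σx)² = 7·239 − 35² = 1673 − 1225 = 448
S_yy = nΣy² − (Σy)² = 7·274 − 8² = 1918 − 64 = 1854
r = S_xy / √(S_xx·S_yy) = -861 / √(448·1854) = -861 / √830592 = -861 / 911.3682 = -0.9447

-0.9447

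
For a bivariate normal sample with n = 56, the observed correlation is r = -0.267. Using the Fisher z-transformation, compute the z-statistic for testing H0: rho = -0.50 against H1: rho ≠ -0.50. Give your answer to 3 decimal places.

z_r = atanh(-0.267) = -0.273631,  z_0 = atanh(-0.50) = -0.549306
SE = 1/√(n−3) = 1/√53 = 0.137361
z = (z_r − z_0)/SE = (-0.273631 − (-0.549306)) / 0.137361 = 0.275675 / 0.137361 = 2.007

2.007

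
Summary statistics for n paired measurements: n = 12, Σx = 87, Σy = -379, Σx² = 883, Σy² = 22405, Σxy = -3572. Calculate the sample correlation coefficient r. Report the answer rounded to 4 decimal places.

-0.5080

S_xy = nΣxy − ΣxΣy = 12·(-3572) − 87·(-379) = -42864 − (-32973) = -9891
S_xx = nΣx² − (Σx)² = 12·883 − 87² = 10596 − 7569 = 3027
S_yy = nΣy² − (Σy)² = 12·22405 − (-379)² = 268860 − 143641 = 125219
r = S_xy / √(S_xx·S_yy) = -9891 / √(3027·125219) = -9891 / √379037913 = -9891 / 19468.8960 = -0.5080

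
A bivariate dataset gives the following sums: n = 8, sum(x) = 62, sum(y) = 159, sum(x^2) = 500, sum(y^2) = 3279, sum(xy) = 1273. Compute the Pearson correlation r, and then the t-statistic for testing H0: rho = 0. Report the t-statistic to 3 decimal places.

S_xy = nΣxy − ΣxΣy = 8·1273 − 62·159 = 10184 − 9858 = 326
S_xx = nΣx² − (Σx)² = 8·500 − 62² = 4000 − 3844 = 156
S_yy = nΣy² − (Σy)² = 8·3279 − 159² = 26232 − 25281 = 951
r = S_xy / √(S_xx·S_yy) = 326 / √(156·951) = 326 / √148356 = 326 / 385.1701 = 0.8464
t = r·√(n−2)/√(1−r²) = 0.8464·√6 / √(1−0.716393) = 2.073248 / 0.532548 = 3.893

3.893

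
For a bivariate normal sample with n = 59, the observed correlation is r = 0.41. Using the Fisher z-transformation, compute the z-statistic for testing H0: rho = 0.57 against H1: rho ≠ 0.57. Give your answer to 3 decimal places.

Fisher z: atanh(0.41) = 0.435611, atanh(0.57) = 0.647523
z = (z_r − z_0)·√(n−3) = (0.435611 − 0.647523)·√56 = -0.211912 · 7.483315 = -1.586

-1.586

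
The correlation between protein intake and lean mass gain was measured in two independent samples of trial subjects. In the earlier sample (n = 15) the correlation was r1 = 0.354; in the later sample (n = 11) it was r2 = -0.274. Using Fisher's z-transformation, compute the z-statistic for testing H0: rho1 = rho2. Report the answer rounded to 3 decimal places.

Fisher z-transforms: z1 = atanh(0.354) = 0.370009, z2 = atanh(-0.274) = -0.281183; difference d = 0.651192
Var(d) = 1/12 + 1/8 = 0.0833333 + 0.1250000 = 0.2083333
z = d/√Var(d) = 0.651192 / √0.2083333 = 0.651192 / 0.456435 = 1.427

1.427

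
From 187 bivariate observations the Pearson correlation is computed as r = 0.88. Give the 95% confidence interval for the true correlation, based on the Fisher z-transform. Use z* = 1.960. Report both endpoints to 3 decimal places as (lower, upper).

z_r = atanh(0.88) = 1.375768;  SE = 1/√(n−3) = 1/√184 = 0.073721
z-limits: 1.375768 ± 1.960·0.073721 = 1.375768 ± 0.144493 = [1.231275, 1.520261]
ρ-limits: (tanh 1.231275, tanh 1.520261) = (0.843, 0.909)

(0.843, 0.909)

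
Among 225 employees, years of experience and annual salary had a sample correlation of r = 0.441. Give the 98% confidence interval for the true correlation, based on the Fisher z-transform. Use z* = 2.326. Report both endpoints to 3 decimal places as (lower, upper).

Fisher z: z_r = atanh(r) = ½·ln((1+0.441)/(1−0.441)) = 0.473472
SE(z) = 1/√(n−3) = 1/√222 = 0.067116
98% ⇒ z* = 2.326; margin = 2.326·0.067116 = 0.156112
CI on z-scale: (0.317360, 0.629584)
Back-transform: tanh(0.317360) = 0.307118, tanh(0.629584) = 0.557766

(0.307, 0.558)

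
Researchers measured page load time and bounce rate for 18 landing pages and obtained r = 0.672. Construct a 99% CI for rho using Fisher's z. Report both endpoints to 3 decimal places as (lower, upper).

(0.148, 0.901)

z_r = atanh(0.672) = 0.814381;  SE = 1/√(n−3) = 1/√15 = 0.258199
z-limits: 0.814381 ± 2.576·0.258199 = 0.814381 ± 0.665121 = [0.149260, 1.479502]
ρ-limits: (tanh 0.149260, tanh 1.479502) = (0.148, 0.901)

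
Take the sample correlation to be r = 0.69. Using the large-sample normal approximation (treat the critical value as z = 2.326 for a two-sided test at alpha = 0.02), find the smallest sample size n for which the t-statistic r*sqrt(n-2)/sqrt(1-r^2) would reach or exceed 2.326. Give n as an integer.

r√(n−2)/√(1−r²) ≥ 2.326  ⇔  n−2 ≥ (2.326)²·(1−r²)/r²
(1−r²)/r² = (1−0.4761)/0.4761 = 1.1004
n ≥ 2 + 5.410276·1.1004 = 2 + 5.9535 = 7.9535
⌈7.9535⌉ = 8

8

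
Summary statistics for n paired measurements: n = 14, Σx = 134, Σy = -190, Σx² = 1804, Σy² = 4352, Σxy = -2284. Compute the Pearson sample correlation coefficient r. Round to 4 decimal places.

Numerator: nΣxy − (Σx)(Σy) = 14·(-2284) − (134)(-190) = -6516
Denominator: √[(nΣx²−(Σx)²)(nΣy²−(Σy)²)]
  nΣx²−(Σx)² = 14·1804 − 17956 = 7300;  nΣy²−(Σy)² = 14·4352 − 36100 = 24828
  √(7300·24828) = √181244400 = 13462.7040
r = -6516 / 13462.7040 = -0.4840

-0.4840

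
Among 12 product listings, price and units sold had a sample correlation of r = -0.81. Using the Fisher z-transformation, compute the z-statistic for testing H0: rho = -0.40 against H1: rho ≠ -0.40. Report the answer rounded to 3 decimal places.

z_r = atanh(-0.81) = -1.127029,  z_0 = atanh(-0.40) = -0.423649
SE = 1/√(n−3) = 1/√9 = 0.333333
z = (z_r − z_0)/SE = (-1.127029 − (-0.423649)) / 0.333333 = -0.703380 / 0.333333 = -2.110

-2.110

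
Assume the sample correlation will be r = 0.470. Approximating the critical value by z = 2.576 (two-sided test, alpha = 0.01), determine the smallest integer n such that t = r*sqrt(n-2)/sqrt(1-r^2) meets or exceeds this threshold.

Need r·√(n−2)/√(1−r²) ≥ 2.576
√(n−2) ≥ 2.576·√(1−0.220900) / 0.470 = 2.576·0.882666 / 0.470 = 4.8378
n−2 ≥ 23.4043  ⇒  n ≥ 25.4043
Smallest integer n = 26

26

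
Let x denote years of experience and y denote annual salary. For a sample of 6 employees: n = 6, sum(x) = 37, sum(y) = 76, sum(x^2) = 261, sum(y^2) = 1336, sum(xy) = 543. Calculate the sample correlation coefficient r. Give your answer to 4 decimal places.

0.6714

Numerator: nΣxy − (Σx)(Σy) = 6·543 − (37)(76) = 446
Denominator: √[(nΣx²−(Σx)²)(nΣy²−(Σy)²)]
  nΣx²−(Σx)² = 6·261 − 1369 = 197;  nΣy²−(Σy)² = 6·1336 − 5776 = 2240
  √(197·2240) = √441280 = 664.2891
r = 446 / 664.2891 = 0.6714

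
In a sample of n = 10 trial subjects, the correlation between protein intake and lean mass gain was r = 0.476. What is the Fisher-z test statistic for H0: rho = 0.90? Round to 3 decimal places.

z_r = atanh(0.476) = 0.517800,  z_0 = atanh(0.90) = 1.472219
SE = 1/√(n−3) = 1/√7 = 0.377964
z = (z_r − z_0)/SE = (0.517800 − 1.472219) / 0.377964 = -0.954419 / 0.377964 = -2.525

-2.525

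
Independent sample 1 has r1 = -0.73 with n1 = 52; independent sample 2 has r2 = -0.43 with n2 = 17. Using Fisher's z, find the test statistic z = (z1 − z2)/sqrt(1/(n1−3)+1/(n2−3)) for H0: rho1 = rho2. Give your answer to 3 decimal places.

Fisher z-transforms: z1 = atanh(-0.73) = -0.928727, z2 = atanh(-0.43) = -0.459897; difference d = -0.468830
Var(d) = 1/49 + 1/14 = 0.0204082 + 0.0714286 = 0.0918368
z = d/√Var(d) = -0.468830 / √0.0918368 = -0.468830 / 0.303046 = -1.547

-1.547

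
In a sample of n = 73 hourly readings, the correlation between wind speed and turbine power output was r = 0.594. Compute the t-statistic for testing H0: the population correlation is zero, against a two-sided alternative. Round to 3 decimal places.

t = r·√(n−2) / √(1−r²) with r = 0.594, n = 73
  = 0.594·√71 / √(1 − 0.352836)
  = 0.594·8.426150 / 0.804465
  = 5.005133 / 0.804465 = 6.222

6.222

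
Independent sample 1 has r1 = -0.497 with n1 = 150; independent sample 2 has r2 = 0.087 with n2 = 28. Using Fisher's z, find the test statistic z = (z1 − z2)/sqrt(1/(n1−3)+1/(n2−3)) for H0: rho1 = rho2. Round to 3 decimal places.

-2.924

Fisher z-transforms: z1 = atanh(-0.497) = -0.545314, z2 = atanh(0.087) = 0.087221; difference d = -0.632535
Var(d) = 1/147 + 1/25 = 0.0068027 + 0.0400000 = 0.0468027
z = d/√Var(d) = -0.632535 / √0.0468027 = -0.632535 / 0.216339 = -2.924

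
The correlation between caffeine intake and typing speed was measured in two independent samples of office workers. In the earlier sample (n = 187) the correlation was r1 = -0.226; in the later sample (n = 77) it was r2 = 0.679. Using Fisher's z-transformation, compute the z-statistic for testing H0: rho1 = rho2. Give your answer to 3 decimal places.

-7.680

Fisher z-transforms: z1 = atanh(-0.226) = -0.229970, z2 = atanh(0.679) = 0.827256; difference d = -1.057226
Var(d) = 1/184 + 1/74 = 0.0054348 + 0.0135135 = 0.0189483
z = d/√Var(d) = -1.057226 / √0.0189483 = -1.057226 / 0.137653 = -7.680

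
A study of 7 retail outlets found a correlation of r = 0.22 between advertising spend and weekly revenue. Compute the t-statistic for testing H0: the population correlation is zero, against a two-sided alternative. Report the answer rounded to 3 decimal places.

0.504

1 − r² = 1 − 0.0484 = 0.9516;  √(1−r²) = 0.975500
√(n−2) = √5 = 2.236068
t = r·√(n−2)/√(1−r²) = 0.22 · 2.236068 / 0.975500 = 0.504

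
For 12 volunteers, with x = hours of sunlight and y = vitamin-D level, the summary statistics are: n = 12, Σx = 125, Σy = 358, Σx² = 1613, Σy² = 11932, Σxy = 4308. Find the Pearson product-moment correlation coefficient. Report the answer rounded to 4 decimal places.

S_xy = nΣxy − ΣxΣy = 12·4308 − 125·358 = 51696 − 44750 = 6946
S_xx = nΣx² − (Σx)² = 12·1613 − 125² = 19356 − 15625 = 3731
S_yy = nΣy² − (Σy)² = 12·11932 − 358² = 143184 − 128164 = 15020
r = S_xy / √(S_xx·S_yy) = 6946 / √(3731·15020) = 6946 / √56039620 = 6946 / 7485.9615 = 0.9279

0.9279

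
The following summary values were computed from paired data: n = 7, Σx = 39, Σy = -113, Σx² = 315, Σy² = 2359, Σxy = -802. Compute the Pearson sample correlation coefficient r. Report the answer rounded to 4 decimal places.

S_xy = nΣxy − ΣxΣy = 7·(-802) − 39·(-113) = -5614 − (-4407) = -1207
S_xx = nΣx² − (Σx)² = 7·315 − 39² = 2205 − 1521 = 684
S_yy = nΣy² − (Σy)² = 7·2359 − (-113)² = 16513 − 12769 = 3744
r = S_xy / √(S_xx·S_yy) = -1207 / √(684·3744) = -1207 / √2560896 = -1207 / 1600.2800 = -0.7542

-0.7542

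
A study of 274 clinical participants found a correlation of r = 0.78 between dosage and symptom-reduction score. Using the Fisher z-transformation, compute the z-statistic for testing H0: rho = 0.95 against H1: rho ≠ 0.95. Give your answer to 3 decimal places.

-12.946

z_r = atanh(0.78) = 1.045371,  z_0 = atanh(0.95) = 1.831781
SE = 1/√(n−3) = 1/√271 = 0.060746
z = (z_r − z_0)/SE = (1.045371 − 1.831781) / 0.060746 = -0.786410 / 0.060746 = -12.946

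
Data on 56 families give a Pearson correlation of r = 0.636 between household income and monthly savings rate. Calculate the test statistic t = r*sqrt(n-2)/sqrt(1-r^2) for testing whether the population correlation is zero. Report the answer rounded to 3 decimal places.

6.056

1 − r² = 1 − 0.404496 = 0.595504;  √(1−r²) = 0.771689
√(n−2) = √54 = 7.348469
t = r·√(n−2)/√(1−r²) = 0.636 · 7.348469 / 0.771689 = 6.056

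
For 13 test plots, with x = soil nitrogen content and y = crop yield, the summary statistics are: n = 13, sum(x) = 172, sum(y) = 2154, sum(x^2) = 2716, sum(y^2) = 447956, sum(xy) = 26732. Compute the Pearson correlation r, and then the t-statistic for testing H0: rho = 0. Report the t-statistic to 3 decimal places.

-0.964

Numerator: nΣxy − (Σx)(Σy) = 13·26732 − (172)(2154) = -22972
Denominator: √[(nΣx²−(Σx)²)(nΣy²−(Σy)²)]
  nΣx²−(Σx)² = 13·2716 − 29584 = 5724;  nΣy²−(Σy)² = 13·447956 − 4639716 = 1183712
  √(5724·1183712) = √6775567488 = 82313.8353
r = -22972 / 82313.8353 = -0.2791
t = r·√(n−2)/√(1−r²) = -0.2791·√11 / √(1−0.077897) = -0.925670 / 0.960262 = -0.964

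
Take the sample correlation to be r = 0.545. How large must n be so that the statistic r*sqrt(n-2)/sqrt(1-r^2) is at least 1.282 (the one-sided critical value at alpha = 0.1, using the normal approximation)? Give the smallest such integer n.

r√(n−2)/√(1−r²) ≥ 1.282  ⇔  n−2 ≥ (1.282)²·(1−r²)/r²
(1−r²)/r² = (1−0.297025)/0.297025 = 2.3667
n ≥ 2 + 1.643524·2.3667 = 2 + 3.8897 = 5.8897
⌈5.8897⌉ = 6

6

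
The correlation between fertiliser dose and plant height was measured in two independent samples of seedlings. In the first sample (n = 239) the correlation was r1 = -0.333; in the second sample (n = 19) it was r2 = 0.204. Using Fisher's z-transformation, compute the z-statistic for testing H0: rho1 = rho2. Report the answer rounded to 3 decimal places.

-2.141

z1 = atanh(-0.333) = -0.346199,  z2 = atanh(0.204) = 0.206903
SE = √(1/(n1−3) + 1/(n2−3)) = √(1/236 + 1/16) = √(0.0042373 + 0.0625000) = √0.0667373 = 0.258336
z = (z1 − z2)/SE = (-0.346199 − 0.206903) / 0.258336 = -0.553102 / 0.258336 = -2.141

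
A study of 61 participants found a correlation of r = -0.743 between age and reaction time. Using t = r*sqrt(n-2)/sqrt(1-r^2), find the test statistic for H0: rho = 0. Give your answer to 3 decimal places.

-8.527

1 − r² = 1 − 0.552049 = 0.447951;  √(1−r²) = 0.669291
√(n−2) = √59 = 7.681146
t = r·√(n−2)/√(1−r²) = -0.743 · 7.681146 / 0.669291 = -8.527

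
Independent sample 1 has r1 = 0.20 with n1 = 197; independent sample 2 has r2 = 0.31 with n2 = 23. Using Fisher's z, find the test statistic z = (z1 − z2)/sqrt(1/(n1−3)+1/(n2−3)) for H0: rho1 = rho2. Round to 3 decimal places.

-0.502

z1 = atanh(0.20) = 0.202733,  z2 = atanh(0.31) = 0.320545
SE = √(1/(n1−3) + 1/(n2−3)) = √(1/194 + 1/20) = √(0.0051546 + 0.0500000) = √0.0551546 = 0.234850
z = (z1 − z2)/SE = (0.202733 − 0.320545) / 0.234850 = -0.117812 / 0.234850 = -0.502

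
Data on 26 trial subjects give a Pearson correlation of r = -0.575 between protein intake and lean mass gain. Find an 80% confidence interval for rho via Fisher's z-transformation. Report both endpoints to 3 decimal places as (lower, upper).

Fisher z: z_r = atanh(r) = ½·ln((1+(-0.575))/(1−(-0.575))) = -0.654961
SE(z) = 1/√(n−3) = 1/√23 = 0.208514
80% ⇒ z* = 1.282; margin = 1.282·0.208514 = 0.267315
CI on z-scale: (-0.922276, -0.387646)
Back-transform: tanh(-0.922276) = -0.726972, tanh(-0.387646) = -0.369329

(-0.727, -0.369)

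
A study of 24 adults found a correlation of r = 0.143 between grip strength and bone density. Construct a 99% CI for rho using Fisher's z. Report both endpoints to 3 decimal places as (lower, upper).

Fisher z: z_r = atanh(r) = ½·ln((1+0.143)/(1−0.143)) = 0.143987
SE(z) = 1/√(n−3) = 1/√21 = 0.218218
99% ⇒ z* = 2.576; margin = 2.576·0.218218 = 0.562130
CI on z-scale: (-0.418143, 0.706117)
Back-transform: tanh(-0.418143) = -0.395365, tanh(0.706117) = 0.608236

(-0.395, 0.608)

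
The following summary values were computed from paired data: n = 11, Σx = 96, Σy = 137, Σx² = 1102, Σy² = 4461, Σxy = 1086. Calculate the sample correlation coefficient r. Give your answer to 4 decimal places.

S_xy = nΣxy − ΣxΣy = 11·1086 − 96·137 = 11946 − 13152 = -1206
S_xx = nΣx² − (Σx)² = 11·1102 − 96² = 12122 − 9216 = 2906
S_yy = nΣy² − (Σy)² = 11·4461 − 137² = 49071 − 18769 = 30302
r = S_xy / √(S_xx·S_yy) = -1206 / √(2906·30302) = -1206 / √88057612 = -1206 / 9383.9017 = -0.1285

-0.1285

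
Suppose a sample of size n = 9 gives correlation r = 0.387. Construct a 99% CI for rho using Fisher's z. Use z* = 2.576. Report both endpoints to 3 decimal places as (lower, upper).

(-0.567, 0.898)

z_r = atanh(0.387) = 0.408267;  SE = 1/√(n−3) = 1/√6 = 0.408248
z-limits: 0.408267 ± 2.576·0.408248 = 0.408267 ± 1.051647 = [-0.643380, 1.459914]
ρ-limits: (tanh -0.643380, tanh 1.459914) = (-0.567, 0.898)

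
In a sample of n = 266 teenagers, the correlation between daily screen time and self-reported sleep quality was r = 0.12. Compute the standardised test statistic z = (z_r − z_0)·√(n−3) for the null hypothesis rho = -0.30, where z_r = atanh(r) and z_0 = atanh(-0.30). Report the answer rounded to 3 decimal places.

6.975

Fisher z: atanh(0.12) = 0.120581, atanh(-0.30) = -0.309520
z = (z_r − z_0)·√(n−3) = (0.120581 − (-0.309520))·√263 = 0.430101 · 16.217275 = 6.975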